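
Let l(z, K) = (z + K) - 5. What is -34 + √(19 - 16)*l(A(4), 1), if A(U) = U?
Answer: -34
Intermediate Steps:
l(z, K) = -5 + K + z (l(z, K) = (K + z) - 5 = -5 + K + z)
-34 + √(19 - 16)*l(A(4), 1) = -34 + √(19 - 16)*(-5 + 1 + 4) = -34 + √3*0 = -34 + 0 = -34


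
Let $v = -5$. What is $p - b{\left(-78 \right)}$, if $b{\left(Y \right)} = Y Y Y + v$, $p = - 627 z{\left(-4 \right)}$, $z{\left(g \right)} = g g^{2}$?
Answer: $514685$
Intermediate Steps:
$z{\left(g \right)} = g^{3}$
$p = 40128$ ($p = - 627 \left(-4\right)^{3} = \left(-627\right) \left(-64\right) = 40128$)
$b{\left(Y \right)} = -5 + Y^{3}$ ($b{\left(Y \right)} = Y Y Y - 5 = Y^{2} Y - 5 = Y^{3} - 5 = -5 + Y^{3}$)
$p - b{\left(-78 \right)} = 40128 - \left(-5 + \left(-78\right)^{3}\right) = 40128 - \left(-5 - 474552\right) = 40128 - -474557 = 40128 + 474557 = 514685$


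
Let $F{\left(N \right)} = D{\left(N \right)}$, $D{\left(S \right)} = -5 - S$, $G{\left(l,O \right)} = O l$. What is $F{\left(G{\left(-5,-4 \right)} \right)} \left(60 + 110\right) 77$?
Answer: $-327250$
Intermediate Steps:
$F{\left(N \right)} = -5 - N$
$F{\left(G{\left(-5,-4 \right)} \right)} \left(60 + 110\right) 77 = \left(-5 - \left(-4\right) \left(-5\right)\right) \left(60 + 110\right) 77 = \left(-5 - 20\right) 170 \cdot 77 = \left(-5 - 20\right) 13090 = \left(-25\right) 13090 = -327250$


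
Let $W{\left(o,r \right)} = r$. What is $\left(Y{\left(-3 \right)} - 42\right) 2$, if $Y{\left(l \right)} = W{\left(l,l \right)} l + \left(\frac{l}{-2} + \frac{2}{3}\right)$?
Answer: $- \frac{185}{3} \approx -61.667$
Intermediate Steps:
$Y{\left(l \right)} = \frac{2}{3} + l^{2} - \frac{l}{2}$ ($Y{\left(l \right)} = l l + \left(\frac{l}{-2} + \frac{2}{3}\right) = l^{2} + \left(l \left(- \frac{1}{2}\right) + 2 \cdot \frac{1}{3}\right) = l^{2} - \left(- \frac{2}{3} + \frac{l}{2}\right) = \frac{2}{3} + l^{2} - \frac{l}{2}$)
$\left(Y{\left(-3 \right)} - 42\right) 2 = \left(\left(\frac{2}{3} + \left(-3\right)^{2} - - \frac{3}{2}\right) - 42\right) 2 = \left(\left(\frac{2}{3} + 9 + \frac{3}{2}\right) - 42\right) 2 = \left(\frac{67}{6} - 42\right) 2 = \left(- \frac{185}{6}\right) 2 = - \frac{185}{3}$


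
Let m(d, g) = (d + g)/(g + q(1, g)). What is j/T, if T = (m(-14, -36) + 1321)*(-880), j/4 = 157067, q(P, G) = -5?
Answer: -279989/518540 ≈ -0.53996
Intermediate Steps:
j = 628268 (j = 4*157067 = 628268)
m(d, g) = (d + g)/(-5 + g) (m(d, g) = (d + g)/(g - 5) = (d + g)/(-5 + g))
T = -47705680/41 (T = ((-14 - 36)/(-5 - 36) + 1321)*(-880) = (-50/(-41) + 1321)*(-880) = (-1/41*(-50) + 1321)*(-880) = (50/41 + 1321)*(-880) = (54211/41)*(-880) = -47705680/41 ≈ -1.1636e+6)
j/T = 628268/(-47705680/41) = 628268*(-41/47705680) = -279989/518540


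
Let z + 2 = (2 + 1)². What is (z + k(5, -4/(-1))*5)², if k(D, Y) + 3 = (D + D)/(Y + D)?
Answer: 484/81 ≈ 5.9753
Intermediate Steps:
k(D, Y) = -3 + 2*D/(D + Y) (k(D, Y) = -3 + (D + D)/(Y + D) = -3 + (2*D)/(D + Y) = -3 + 2*D/(D + Y))
z = 7 (z = -2 + (2 + 1)² = -2 + 3² = -2 + 9 = 7)
(z + k(5, -4/(-1))*5)² = (7 + ((-1*5 - (-12)/(-1))/(5 - 4/(-1)))*5)² = (7 + ((-5 - (-12)*(-1))/(5 - 4*(-1)))*5)² = (7 + ((-5 - 3*4)/(5 + 4))*5)² = (7 + ((-5 - 12)/9)*5)² = (7 + ((⅑)*(-17))*5)² = (7 - 17/9*5)² = (7 - 85/9)² = (-22/9)² = 484/81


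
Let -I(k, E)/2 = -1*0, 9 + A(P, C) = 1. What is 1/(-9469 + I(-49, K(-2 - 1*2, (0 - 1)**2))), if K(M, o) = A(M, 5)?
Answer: -1/9469 ≈ -0.00010561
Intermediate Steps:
A(P, C) = -8 (A(P, C) = -9 + 1 = -8)
K(M, o) = -8
I(k, E) = 0 (I(k, E) = -(-2)*0 = -2*0 = 0)
1/(-9469 + I(-49, K(-2 - 1*2, (0 - 1)**2))) = 1/(-9469 + 0) = 1/(-9469) = -1/9469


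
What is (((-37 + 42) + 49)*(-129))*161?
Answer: -1121526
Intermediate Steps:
(((-37 + 42) + 49)*(-129))*161 = ((5 + 49)*(-129))*161 = (54*(-129))*161 = -6966*161 = -1121526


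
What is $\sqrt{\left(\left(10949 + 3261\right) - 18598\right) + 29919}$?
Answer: $11 \sqrt{211} \approx 159.78$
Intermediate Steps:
$\sqrt{\left(\left(10949 + 3261\right) - 18598\right) + 29919} = \sqrt{\left(14210 - 18598\right) + 29919} = \sqrt{-4388 + 29919} = \sqrt{25531} = 11 \sqrt{211}$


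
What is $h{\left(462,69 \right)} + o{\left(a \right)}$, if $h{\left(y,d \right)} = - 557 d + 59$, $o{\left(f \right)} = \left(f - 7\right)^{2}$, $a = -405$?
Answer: $131370$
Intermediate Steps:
$o{\left(f \right)} = \left(-7 + f\right)^{2}$
$h{\left(y,d \right)} = 59 - 557 d$
$h{\left(462,69 \right)} + o{\left(a \right)} = \left(59 - 38433\right) + \left(-7 - 405\right)^{2} = \left(59 - 38433\right) + \left(-412\right)^{2} = -38374 + 169744 = 131370$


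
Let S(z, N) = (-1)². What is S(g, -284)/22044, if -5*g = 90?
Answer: 1/22044 ≈ 4.5364e-5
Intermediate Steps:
g = -18 (g = -⅕*90 = -18)
S(z, N) = 1
S(g, -284)/22044 = 1/22044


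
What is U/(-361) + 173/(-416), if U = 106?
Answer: -106549/150176 ≈ -0.70949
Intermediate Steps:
U/(-361) + 173/(-416) = 106/(-361) + 173/(-416) = 106*(-1/361) + 173*(-1/416) = -106/361 - 173/416 = -106549/150176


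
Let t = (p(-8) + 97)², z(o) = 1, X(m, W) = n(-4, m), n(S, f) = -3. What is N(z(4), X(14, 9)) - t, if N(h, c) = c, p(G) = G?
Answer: -7924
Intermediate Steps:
X(m, W) = -3
t = 7921 (t = (-8 + 97)² = 89² = 7921)
N(z(4), X(14, 9)) - t = -3 - 1*7921 = -3 - 7921 = -7924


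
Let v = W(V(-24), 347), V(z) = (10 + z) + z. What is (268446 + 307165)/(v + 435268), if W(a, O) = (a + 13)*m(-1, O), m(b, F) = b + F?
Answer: 575611/426618 ≈ 1.3492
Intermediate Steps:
V(z) = 10 + 2*z
m(b, F) = F + b
W(a, O) = (-1 + O)*(13 + a) (W(a, O) = (a + 13)*(O - 1) = (13 + a)*(-1 + O) = (-1 + O)*(13 + a))
v = -8650 (v = (-1 + 347)*(13 + (10 + 2*(-24))) = 346*(13 + (10 - 48)) = 346*(13 - 38) = 346*(-25) = -8650)
(268446 + 307165)/(v + 435268) = (268446 + 307165)/(-8650 + 435268) = 575611/426618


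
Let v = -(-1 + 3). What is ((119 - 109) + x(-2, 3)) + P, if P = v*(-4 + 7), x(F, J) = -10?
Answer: -6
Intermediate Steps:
v = -2 (v = -1*2 = -2)
P = -6 (P = -2*(-4 + 7) = -2*3 = -6)
((119 - 109) + x(-2, 3)) + P = ((119 - 109) - 10) - 6 = (10 - 10) - 6 = 0 - 6 = -6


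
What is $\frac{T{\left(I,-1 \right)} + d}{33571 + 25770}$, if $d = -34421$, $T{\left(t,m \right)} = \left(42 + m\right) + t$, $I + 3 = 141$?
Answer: $- \frac{34242}{59341} \approx -0.57704$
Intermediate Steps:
$I = 138$ ($I = -3 + 141 = 138$)
$T{\left(t,m \right)} = 42 + m + t$
$\frac{T{\left(I,-1 \right)} + d}{33571 + 25770} = \frac{\left(42 - 1 + 138\right) - 34421}{33571 + 25770} = \frac{179 - 34421}{59341} = \left(-34242\right) \frac{1}{59341} = - \frac{34242}{59341}$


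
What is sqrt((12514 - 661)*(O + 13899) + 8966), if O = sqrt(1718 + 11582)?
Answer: sqrt(164753813 + 118530*sqrt(133)) ≈ 12889.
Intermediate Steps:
O = 10*sqrt(133) (O = sqrt(13300) = 10*sqrt(133) ≈ 115.33)
sqrt((12514 - 661)*(O + 13899) + 8966) = sqrt((12514 - 661)*(10*sqrt(133) + 13899) + 8966) = sqrt(11853*(13899 + 10*sqrt(133)) + 8966) = sqrt((164744847 + 118530*sqrt(133)) + 8966) = sqrt(164753813 + 118530*sqrt(133))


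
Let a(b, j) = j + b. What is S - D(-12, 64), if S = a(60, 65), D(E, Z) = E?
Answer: 137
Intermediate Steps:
a(b, j) = b + j
S = 125 (S = 60 + 65 = 125)
S - D(-12, 64) = 125 - 1*(-12) = 125 + 12 = 137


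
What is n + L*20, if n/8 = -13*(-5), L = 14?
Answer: 800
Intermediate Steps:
n = 520 (n = 8*(-13*(-5)) = 8*65 = 520)
n + L*20 = 520 + 14*20 = 520 + 280 = 800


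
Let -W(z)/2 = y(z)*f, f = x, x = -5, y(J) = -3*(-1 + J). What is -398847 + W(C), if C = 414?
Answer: -411237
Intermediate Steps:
y(J) = 3 - 3*J
f = -5
W(z) = 30 - 30*z (W(z) = -2*(3 - 3*z)*(-5) = -2*(-15 + 15*z) = 30 - 30*z)
-398847 + W(C) = -398847 + (30 - 30*414) = -398847 + (30 - 12420) = -398847 - 12390 = -411237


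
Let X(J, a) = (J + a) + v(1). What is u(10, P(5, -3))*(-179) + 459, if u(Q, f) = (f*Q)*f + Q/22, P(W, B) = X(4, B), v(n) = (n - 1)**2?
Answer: -15536/11 ≈ -1412.4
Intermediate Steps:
v(n) = (-1 + n)**2
X(J, a) = J + a (X(J, a) = (J + a) + (-1 + 1)**2 = (J + a) + 0**2 = (J + a) + 0 = J + a)
P(W, B) = 4 + B
u(Q, f) = Q/22 + Q*f**2 (u(Q, f) = (Q*f)*f + Q*(1/22) = Q*f**2 + Q/22 = Q/22 + Q*f**2)
u(10, P(5, -3))*(-179) + 459 = (10*(1/22 + (4 - 3)**2))*(-179) + 459 = (10*(1/22 + 1**2))*(-179) + 459 = (10*(1/22 + 1))*(-179) + 459 = (10*(23/22))*(-179) + 459 = (115/11)*(-179) + 459 = -20585/11 + 459 = -15536/11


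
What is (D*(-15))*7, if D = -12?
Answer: 1260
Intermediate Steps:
(D*(-15))*7 = -12*(-15)*7 = 180*7 = 1260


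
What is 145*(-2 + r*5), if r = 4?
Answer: 2610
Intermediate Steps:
145*(-2 + r*5) = 145*(-2 + 4*5) = 145*(-2 + 20) = 145*18 = 2610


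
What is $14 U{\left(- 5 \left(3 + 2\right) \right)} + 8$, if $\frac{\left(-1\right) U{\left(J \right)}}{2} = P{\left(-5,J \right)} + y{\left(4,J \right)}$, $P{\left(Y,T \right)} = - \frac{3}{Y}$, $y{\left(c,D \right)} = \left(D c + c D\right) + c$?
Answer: $\frac{27396}{5} \approx 5479.2$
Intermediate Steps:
$y{\left(c,D \right)} = c + 2 D c$ ($y{\left(c,D \right)} = \left(D c + D c\right) + c = 2 D c + c = c + 2 D c$)
$U{\left(J \right)} = - \frac{46}{5} - 16 J$ ($U{\left(J \right)} = - 2 \left(- \frac{3}{-5} + 4 \left(1 + 2 J\right)\right) = - 2 \left(\left(-3\right) \left(- \frac{1}{5}\right) + \left(4 + 8 J\right)\right) = - 2 \left(\frac{3}{5} + \left(4 + 8 J\right)\right) = - 2 \left(\frac{23}{5} + 8 J\right) = - \frac{46}{5} - 16 J$)
$14 U{\left(- 5 \left(3 + 2\right) \right)} + 8 = 14 \left(- \frac{46}{5} - 16 \left(- 5 \left(3 + 2\right)\right)\right) + 8 = 14 \left(- \frac{46}{5} - 16 \left(\left(-5\right) 5\right)\right) + 8 = 14 \left(- \frac{46}{5} - -400\right) + 8 = 14 \left(- \frac{46}{5} + 400\right) + 8 = 14 \cdot \frac{1954}{5} + 8 = \frac{27356}{5} + 8 = \frac{27396}{5}$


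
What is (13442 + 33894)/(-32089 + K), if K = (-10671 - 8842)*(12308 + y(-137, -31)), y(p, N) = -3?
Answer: -388/1968357 ≈ -0.00019712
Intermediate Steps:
K = -240107465 (K = (-10671 - 8842)*(12308 - 3) = -19513*12305 = -240107465)
(13442 + 33894)/(-32089 + K) = (13442 + 33894)/(-32089 - 240107465) = 47336/(-240139554) = 47336*(-1/240139554) = -388/1968357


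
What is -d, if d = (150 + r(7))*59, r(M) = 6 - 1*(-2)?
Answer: -9322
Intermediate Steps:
r(M) = 8 (r(M) = 6 + 2 = 8)
d = 9322 (d = (150 + 8)*59 = 158*59 = 9322)
-d = -1*9322 = -9322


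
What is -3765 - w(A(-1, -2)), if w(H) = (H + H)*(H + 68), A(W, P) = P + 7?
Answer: -4495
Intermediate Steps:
A(W, P) = 7 + P
w(H) = 2*H*(68 + H) (w(H) = (2*H)*(68 + H) = 2*H*(68 + H))
-3765 - w(A(-1, -2)) = -3765 - 2*(7 - 2)*(68 + (7 - 2)) = -3765 - 2*5*(68 + 5) = -3765 - 2*5*73 = -3765 - 1*730 = -3765 - 730 = -4495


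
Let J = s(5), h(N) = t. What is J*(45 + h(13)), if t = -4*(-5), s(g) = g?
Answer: 325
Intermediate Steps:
t = 20
h(N) = 20
J = 5
J*(45 + h(13)) = 5*(45 + 20) = 5*65 = 325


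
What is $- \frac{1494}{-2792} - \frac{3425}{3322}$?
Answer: $- \frac{1149883}{2318756} \approx -0.4959$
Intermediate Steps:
$- \frac{1494}{-2792} - \frac{3425}{3322} = \left(-1494\right) \left(- \frac{1}{2792}\right) - \frac{3425}{3322} = \frac{747}{1396} - \frac{3425}{3322} = - \frac{1149883}{2318756}$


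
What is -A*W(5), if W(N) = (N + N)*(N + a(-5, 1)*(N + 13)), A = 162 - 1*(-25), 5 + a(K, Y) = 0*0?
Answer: 158950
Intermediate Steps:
a(K, Y) = -5 (a(K, Y) = -5 + 0*0 = -5 + 0 = -5)
A = 187 (A = 162 + 25 = 187)
W(N) = 2*N*(-65 - 4*N) (W(N) = (N + N)*(N - 5*(N + 13)) = (2*N)*(N - 5*(13 + N)) = (2*N)*(N + (-65 - 5*N)) = (2*N)*(-65 - 4*N) = 2*N*(-65 - 4*N))
-A*W(5) = -187*2*5*(-65 - 4*5) = -187*2*5*(-65 - 20) = -187*2*5*(-85) = -187*(-850) = -1*(-158950) = 158950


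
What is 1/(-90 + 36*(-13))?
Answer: -1/558 ≈ -0.0017921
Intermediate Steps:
1/(-90 + 36*(-13)) = 1/(-90 - 468) = 1/(-558) = -1/558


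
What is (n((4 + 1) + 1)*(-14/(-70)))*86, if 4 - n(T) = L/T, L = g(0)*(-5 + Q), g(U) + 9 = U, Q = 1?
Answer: -172/5 ≈ -34.400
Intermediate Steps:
g(U) = -9 + U
L = 36 (L = (-9 + 0)*(-5 + 1) = -9*(-4) = 36)
n(T) = 4 - 36/T
(n((4 + 1) + 1)*(-14/(-70)))*86 = ((4 - 36/((4 + 1) + 1))*(-14/(-70)))*86 = ((4 - 36/(5 + 1))*(-14*(-1/70)))*86 = ((4 - 36/6)*(⅕))*86 = ((4 - 36*⅙)*(⅕))*86 = ((4 - 6)*(⅕))*86 = -2*⅕*86 = -⅖*86 = -172/5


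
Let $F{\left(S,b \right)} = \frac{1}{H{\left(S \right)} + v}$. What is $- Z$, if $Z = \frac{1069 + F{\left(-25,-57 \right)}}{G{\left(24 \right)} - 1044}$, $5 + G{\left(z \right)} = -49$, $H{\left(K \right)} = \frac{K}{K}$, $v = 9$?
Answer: $\frac{10691}{10980} \approx 0.97368$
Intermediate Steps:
$H{\left(K \right)} = 1$
$G{\left(z \right)} = -54$ ($G{\left(z \right)} = -5 - 49 = -54$)
$F{\left(S,b \right)} = \frac{1}{10}$ ($F{\left(S,b \right)} = \frac{1}{1 + 9} = \frac{1}{10}$)
$Z = - \frac{10691}{10980}$ ($Z = \frac{1069 + \frac{1}{10}}{-54 - 1044} = \frac{10691}{10 \left(-1098\right)} = \frac{10691}{10} \left(- \frac{1}{1098}\right) = - \frac{10691}{10980} \approx -0.97368$)
$- Z = \left(-1\right) \left(- \frac{10691}{10980}\right) = \frac{10691}{10980}$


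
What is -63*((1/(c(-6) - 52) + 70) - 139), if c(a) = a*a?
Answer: 69615/16 ≈ 4350.9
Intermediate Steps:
c(a) = a²
-63*((1/(c(-6) - 52) + 70) - 139) = -63*((1/((-6)² - 52) + 70) - 139) = -63*((1/(36 - 52) + 70) - 139) = -63*((1/(-16) + 70) - 139) = -63*((-1/16 + 70) - 139) = -63*(1119/16 - 139) = -63*(-1105/16) = 69615/16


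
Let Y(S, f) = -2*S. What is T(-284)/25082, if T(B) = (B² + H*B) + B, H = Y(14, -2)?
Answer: 44162/12541 ≈ 3.5214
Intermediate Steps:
H = -28 (H = -2*14 = -28)
T(B) = B² - 27*B (T(B) = (B² - 28*B) + B = B² - 27*B)
T(-284)/25082 = -284*(-27 - 284)/25082 = -284*(-311)*(1/25082) = 88324*(1/25082) = 44162/12541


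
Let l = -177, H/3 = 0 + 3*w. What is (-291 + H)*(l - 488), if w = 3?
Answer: 175560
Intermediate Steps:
H = 27 (H = 3*(0 + 3*3) = 3*(0 + 9) = 3*9 = 27)
(-291 + H)*(l - 488) = (-291 + 27)*(-177 - 488) = -264*(-665) = 175560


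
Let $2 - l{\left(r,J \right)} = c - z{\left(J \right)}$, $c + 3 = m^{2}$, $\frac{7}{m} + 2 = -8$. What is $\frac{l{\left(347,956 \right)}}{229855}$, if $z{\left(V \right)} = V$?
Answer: $\frac{96051}{22985500} \approx 0.0041788$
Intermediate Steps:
$m = - \frac{7}{10}$ ($m = \frac{7}{-2 - 8} = \frac{7}{-10} = 7 \left(- \frac{1}{10}\right) = - \frac{7}{10} \approx -0.7$)
$c = - \frac{251}{100}$ ($c = -3 + \left(- \frac{7}{10}\right)^{2} = -3 + \frac{49}{100} = - \frac{251}{100} \approx -2.51$)
$l{\left(r,J \right)} = \frac{451}{100} + J$ ($l{\left(r,J \right)} = 2 - \left(- \frac{251}{100} - J\right) = 2 + \left(\frac{251}{100} + J\right) = \frac{451}{100} + J$)
$\frac{l{\left(347,956 \right)}}{229855} = \frac{\frac{451}{100} + 956}{229855} = \frac{96051}{100} \cdot \frac{1}{229855} = \frac{96051}{22985500}$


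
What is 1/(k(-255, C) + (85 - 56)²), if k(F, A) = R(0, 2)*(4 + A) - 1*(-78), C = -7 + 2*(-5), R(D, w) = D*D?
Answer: 1/919 ≈ 0.0010881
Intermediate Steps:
R(D, w) = D²
C = -17 (C = -7 - 10 = -17)
k(F, A) = 78 (k(F, A) = 0²*(4 + A) - 1*(-78) = 0*(4 + A) + 78 = 0 + 78 = 78)
1/(k(-255, C) + (85 - 56)²) = 1/(78 + (85 - 56)²) = 1/(78 + 29²) = 1/(78 + 841) = 1/919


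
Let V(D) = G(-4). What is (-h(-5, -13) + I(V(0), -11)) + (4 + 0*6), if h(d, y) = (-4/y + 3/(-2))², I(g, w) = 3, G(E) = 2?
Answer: 3771/676 ≈ 5.5784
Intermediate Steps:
V(D) = 2
h(d, y) = (-3/2 - 4/y)² (h(d, y) = (-4/y + 3*(-½))² = (-4/y - 3/2)² = (-3/2 - 4/y)²)
(-h(-5, -13) + I(V(0), -11)) + (4 + 0*6) = (-(8 + 3*(-13))²/(4*(-13)²) + 3) + (4 + 0*6) = (-(8 - 39)²/(4*169) + 3) + (4 + 0) = (-(-31)²/(4*169) + 3) + 4 = (-961/(4*169) + 3) + 4 = (-1*961/676 + 3) + 4 = (-961/676 + 3) + 4 = 1067/676 + 4 = 3771/676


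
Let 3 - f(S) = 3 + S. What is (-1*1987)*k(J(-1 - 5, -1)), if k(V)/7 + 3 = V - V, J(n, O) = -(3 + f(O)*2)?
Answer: 41727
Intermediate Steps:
f(S) = -S (f(S) = 3 - (3 + S) = 3 + (-3 - S) = -S)
J(n, O) = -3 + 2*O (J(n, O) = -(3 - O*2) = -(3 - 2*O) = -3 + 2*O)
k(V) = -21 (k(V) = -21 + 7*(V - V) = -21 + 7*0 = -21 + 0 = -21)
(-1*1987)*k(J(-1 - 5, -1)) = -1*1987*(-21) = -1987*(-21) = 41727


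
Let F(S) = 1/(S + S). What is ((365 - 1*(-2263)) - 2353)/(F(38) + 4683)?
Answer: 20900/355909 ≈ 0.058723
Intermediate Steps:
F(S) = 1/(2*S)
((365 - 1*(-2263)) - 2353)/(F(38) + 4683) = ((365 - 1*(-2263)) - 2353)/((1/2)/38 + 4683) = ((365 + 2263) - 2353)/((1/2)*(1/38) + 4683) = (2628 - 2353)/(1/76 + 4683) = 275/(355909/76) = 275*(76/355909) = 20900/355909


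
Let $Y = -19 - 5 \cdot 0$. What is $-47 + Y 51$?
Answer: $-1016$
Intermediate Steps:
$Y = -19$ ($Y = -19 - 0 = -19 + 0 = -19$)
$-47 + Y 51 = -47 - 969 = -1016$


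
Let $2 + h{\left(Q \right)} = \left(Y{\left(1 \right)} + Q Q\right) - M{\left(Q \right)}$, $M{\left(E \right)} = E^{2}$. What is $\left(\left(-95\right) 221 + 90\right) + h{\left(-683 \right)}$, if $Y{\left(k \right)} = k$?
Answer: $-20906$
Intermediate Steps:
$h{\left(Q \right)} = -1$ ($h{\left(Q \right)} = -2 - \left(-1 + Q^{2} - Q Q\right) = -2 + \left(\left(1 + Q^{2}\right) - Q^{2}\right) = -2 + 1 = -1$)
$\left(\left(-95\right) 221 + 90\right) + h{\left(-683 \right)} = \left(\left(-95\right) 221 + 90\right) - 1 = \left(-20995 + 90\right) - 1 = -20905 - 1 = -20906$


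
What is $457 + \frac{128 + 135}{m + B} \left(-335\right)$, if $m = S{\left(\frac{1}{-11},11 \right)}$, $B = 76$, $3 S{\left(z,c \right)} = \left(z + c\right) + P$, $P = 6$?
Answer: $- \frac{558769}{898} \approx -622.24$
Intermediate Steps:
$S{\left(z,c \right)} = 2 + \frac{c}{3} + \frac{z}{3}$ ($S{\left(z,c \right)} = \frac{\left(z + c\right) + 6}{3} = \frac{\left(c + z\right) + 6}{3} = \frac{6 + c + z}{3} = 2 + \frac{c}{3} + \frac{z}{3}$)
$m = \frac{62}{11}$ ($m = 2 + \frac{1}{3} \cdot 11 + \frac{1}{3 \left(-11\right)} = 2 + \frac{11}{3} + \frac{1}{3} \left(- \frac{1}{11}\right) = 2 + \frac{11}{3} - \frac{1}{33} = \frac{62}{11} \approx 5.6364$)
$457 + \frac{128 + 135}{m + B} \left(-335\right) = 457 + \frac{128 + 135}{\frac{62}{11} + 76} \left(-335\right) = 457 + \frac{263}{\frac{898}{11}} \left(-335\right) = 457 + 263 \cdot \frac{11}{898} \left(-335\right) = 457 + \frac{2893}{898} \left(-335\right) = 457 - \frac{969155}{898} = - \frac{558769}{898}$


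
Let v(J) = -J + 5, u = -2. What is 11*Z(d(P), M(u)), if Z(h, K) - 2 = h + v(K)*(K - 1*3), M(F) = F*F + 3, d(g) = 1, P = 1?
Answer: -55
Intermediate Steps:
M(F) = 3 + F² (M(F) = F² + 3 = 3 + F²)
v(J) = 5 - J
Z(h, K) = 2 + h + (-3 + K)*(5 - K) (Z(h, K) = 2 + (h + (5 - K)*(K - 1*3)) = 2 + (h + (5 - K)*(K - 3)) = 2 + (h + (5 - K)*(-3 + K)) = 2 + (h + (-3 + K)*(5 - K)) = 2 + h + (-3 + K)*(5 - K))
11*Z(d(P), M(u)) = 11*(-13 + 1 - (3 + (-2)²)² + 8*(3 + (-2)²)) = 11*(-13 + 1 - (3 + 4)² + 8*(3 + 4)) = 11*(-13 + 1 - 1*7² + 8*7) = 11*(-13 + 1 - 1*49 + 56) = 11*(-13 + 1 - 49 + 56) = 11*(-5) = -55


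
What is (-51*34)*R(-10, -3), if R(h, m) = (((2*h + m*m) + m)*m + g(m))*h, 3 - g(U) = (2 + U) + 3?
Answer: 745620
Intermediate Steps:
g(U) = -2 - U (g(U) = 3 - ((2 + U) + 3) = 3 - (5 + U) = 3 + (-5 - U) = -2 - U)
R(h, m) = h*(-2 - m + m*(m + m**2 + 2*h)) (R(h, m) = (((2*h + m*m) + m)*m + (-2 - m))*h = (((2*h + m**2) + m)*m + (-2 - m))*h = (((m**2 + 2*h) + m)*m + (-2 - m))*h = ((m + m**2 + 2*h)*m + (-2 - m))*h = (m*(m + m**2 + 2*h) + (-2 - m))*h = (-2 - m + m*(m + m**2 + 2*h))*h = h*(-2 - m + m*(m + m**2 + 2*h)))
(-51*34)*R(-10, -3) = (-51*34)*(-10*(-2 + (-3)**2 + (-3)**3 - 1*(-3) + 2*(-10)*(-3))) = -(-17340)*(-2 + 9 - 27 + 3 + 60) = -(-17340)*43 = -1734*(-430) = 745620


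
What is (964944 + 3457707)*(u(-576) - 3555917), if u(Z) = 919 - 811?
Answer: -15726102229659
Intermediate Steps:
u(Z) = 108
(964944 + 3457707)*(u(-576) - 3555917) = (964944 + 3457707)*(108 - 3555917) = 4422651*(-3555809) = -15726102229659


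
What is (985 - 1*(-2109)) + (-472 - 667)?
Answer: 1955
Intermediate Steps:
(985 - 1*(-2109)) + (-472 - 667) = (985 + 2109) - 1139 = 3094 - 1139 = 1955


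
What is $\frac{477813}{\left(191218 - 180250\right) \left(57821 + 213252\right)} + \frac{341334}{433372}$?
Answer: $\frac{84586414181101}{107372559614584} \approx 0.78778$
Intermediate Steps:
$\frac{477813}{\left(191218 - 180250\right) \left(57821 + 213252\right)} + \frac{341334}{433372} = \frac{477813}{10968 \cdot 271073} + 341334 \cdot \frac{1}{433372} = \frac{477813}{2973128664} + \frac{170667}{216686} = 477813 \cdot \frac{1}{2973128664} + \frac{170667}{216686} = \frac{159271}{991042888} + \frac{170667}{216686} = \frac{84586414181101}{107372559614584}$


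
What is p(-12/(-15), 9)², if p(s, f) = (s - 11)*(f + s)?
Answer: 6245001/625 ≈ 9992.0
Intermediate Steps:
p(s, f) = (-11 + s)*(f + s)
p(-12/(-15), 9)² = ((-12/(-15))² - 11*9 - (-132)/(-15) + 9*(-12/(-15)))² = ((-12*(-1/15))² - 99 - (-132)*(-1)/15 + 9*(-12*(-1/15)))² = ((⅘)² - 99 - 11*⅘ + 9*(⅘))² = (16/25 - 99 - 44/5 + 36/5)² = (-2499/25)² = 6245001/625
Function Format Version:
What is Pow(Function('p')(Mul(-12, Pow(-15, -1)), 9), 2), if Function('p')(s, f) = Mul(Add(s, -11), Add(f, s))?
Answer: Rational(6245001, 625) ≈ 9992.0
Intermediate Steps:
Function('p')(s, f) = Mul(Add(-11, s), Add(f, s))
Pow(Function('p')(Mul(-12, Pow(-15, -1)), 9), 2) = Pow(Add(Pow(Mul(-12, Pow(-15, -1)), 2), Mul(-11, 9), Mul(-11, Mul(-12, Pow(-15, -1))), Mul(9, Mul(-12, Pow(-15, -1)))), 2) = Pow(Add(Pow(Mul(-12, Rational(-1, 15)), 2), -99, Mul(-11, Mul(-12, Rational(-1, 15))), Mul(9, Mul(-12, Rational(-1, 15)))), 2) = Pow(Add(Pow(Rational(4, 5), 2), -99, Mul(-11, Rational(4, 5)), Mul(9, Rational(4, 5))), 2) = Pow(Add(Rational(16, 25), -99, Rational(-44, 5), Rational(36, 5)), 2) = Pow(Rational(-2499, 25), 2) = Rational(6245001, 625)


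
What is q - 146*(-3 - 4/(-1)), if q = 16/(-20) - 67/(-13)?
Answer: -9207/65 ≈ -141.65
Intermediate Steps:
q = 283/65 (q = 16*(-1/20) - 67*(-1/13) = -4/5 + 67/13 = 283/65 ≈ 4.3538)
q - 146*(-3 - 4/(-1)) = 283/65 - 146*(-3 - 4/(-1)) = 283/65 - 146*(-3 - 4*(-1)) = 283/65 - 146*(-3 + 4) = 283/65 - 146 = -9207/65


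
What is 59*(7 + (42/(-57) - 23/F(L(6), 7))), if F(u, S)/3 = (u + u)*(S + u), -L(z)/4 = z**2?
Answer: 831035945/2248992 ≈ 369.51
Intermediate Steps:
L(z) = -4*z**2
F(u, S) = 6*u*(S + u) (F(u, S) = 3*((u + u)*(S + u)) = 3*((2*u)*(S + u)) = 3*(2*u*(S + u)) = 6*u*(S + u))
59*(7 + (42/(-57) - 23/F(L(6), 7))) = 59*(7 + (42/(-57) - 23*(-1/(864*(7 - 4*6**2))))) = 59*(7 + (42*(-1/57) - 23*(-1/(864*(7 - 4*36))))) = 59*(7 + (-14/19 - 23*(-1/(864*(7 - 144))))) = 59*(7 + (-14/19 - 23/(6*(-144)*(-137)))) = 59*(7 + (-14/19 - 23/118368)) = 59*(7 - 1657589/2248992) = 59*(14085355/2248992) = 831035945/2248992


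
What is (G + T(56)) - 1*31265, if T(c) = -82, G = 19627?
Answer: -11720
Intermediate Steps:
(G + T(56)) - 1*31265 = (19627 - 82) - 1*31265 = 19545 - 31265 = -11720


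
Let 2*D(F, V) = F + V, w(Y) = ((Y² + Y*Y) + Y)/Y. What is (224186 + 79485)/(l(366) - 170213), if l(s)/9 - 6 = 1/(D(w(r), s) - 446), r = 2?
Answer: -158212591/88652857 ≈ -1.7846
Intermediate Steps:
w(Y) = (Y + 2*Y²)/Y (w(Y) = ((Y² + Y²) + Y)/Y = (2*Y² + Y)/Y = (Y + 2*Y²)/Y)
D(F, V) = F/2 + V/2 (D(F, V) = (F + V)/2 = F/2 + V/2)
l(s) = 54 + 9/(-887/2 + s/2) (l(s) = 54 + 9/(((1 + 2*2)/2 + s/2) - 446) = 54 + 9/(((1 + 4)/2 + s/2) - 446) = 54 + 9/(((½)*5 + s/2) - 446) = 54 + 9/((5/2 + s/2) - 446) = 54 + 9/(-887/2 + s/2))
(224186 + 79485)/(l(366) - 170213) = (224186 + 79485)/(18*(-2660 + 3*366)/(-887 + 366) - 170213) = 303671/(18*(-2660 + 1098)/(-521) - 170213) = 303671/(18*(-1/521)*(-1562) - 170213) = 303671/(28116/521 - 170213) = 303671/(-88652857/521) = 303671*(-521/88652857) = -158212591/88652857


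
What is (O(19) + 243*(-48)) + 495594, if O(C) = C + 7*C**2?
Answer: 486476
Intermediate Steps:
(O(19) + 243*(-48)) + 495594 = (19*(1 + 7*19) + 243*(-48)) + 495594 = (19*(1 + 133) - 11664) + 495594 = (19*134 - 11664) + 495594 = (2546 - 11664) + 495594 = -9118 + 495594 = 486476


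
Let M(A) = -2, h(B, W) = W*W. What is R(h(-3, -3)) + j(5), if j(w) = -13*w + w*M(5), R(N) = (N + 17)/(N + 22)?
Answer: -2299/31 ≈ -74.161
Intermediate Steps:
h(B, W) = W**2
R(N) = (17 + N)/(22 + N)
j(w) = -15*w (j(w) = -13*w + w*(-2) = -13*w - 2*w = -15*w)
R(h(-3, -3)) + j(5) = (17 + (-3)**2)/(22 + (-3)**2) - 15*5 = (17 + 9)/(22 + 9) - 75 = 26/31 - 75 = -2299/31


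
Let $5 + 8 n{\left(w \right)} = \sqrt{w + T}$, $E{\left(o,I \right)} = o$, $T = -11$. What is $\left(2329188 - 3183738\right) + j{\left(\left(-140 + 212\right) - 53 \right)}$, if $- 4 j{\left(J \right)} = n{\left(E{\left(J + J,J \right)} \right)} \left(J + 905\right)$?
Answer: $- \frac{6835245}{8} - \frac{693 \sqrt{3}}{8} \approx -8.5456 \cdot 10^{5}$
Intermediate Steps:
$n{\left(w \right)} = - \frac{5}{8} + \frac{\sqrt{-11 + w}}{8}$ ($n{\left(w \right)} = - \frac{5}{8} + \frac{\sqrt{w - 11}}{8} = - \frac{5}{8} + \frac{\sqrt{-11 + w}}{8}$)
$j{\left(J \right)} = - \frac{\left(905 + J\right) \left(- \frac{5}{8} + \frac{\sqrt{-11 + 2 J}}{8}\right)}{4}$ ($j{\left(J \right)} = - \frac{\left(- \frac{5}{8} + \frac{\sqrt{-11 + \left(J + J\right)}}{8}\right) \left(J + 905\right)}{4} = - \frac{\left(- \frac{5}{8} + \frac{\sqrt{-11 + 2 J}}{8}\right) \left(905 + J\right)}{4} = - \frac{\left(905 + J\right) \left(- \frac{5}{8} + \frac{\sqrt{-11 + 2 J}}{8}\right)}{4}$)
$\left(2329188 - 3183738\right) + j{\left(\left(-140 + 212\right) - 53 \right)} = \left(2329188 - 3183738\right) - \frac{\left(-5 + \sqrt{-11 + 2 \left(\left(-140 + 212\right) - 53\right)}\right) \left(905 + \left(\left(-140 + 212\right) - 53\right)\right)}{32} = -854550 - \frac{\left(-5 + \sqrt{-11 + 2 \left(72 - 53\right)}\right) \left(905 + \left(72 - 53\right)\right)}{32} = -854550 - \frac{\left(-5 + \sqrt{-11 + 2 \cdot 19}\right) \left(905 + 19\right)}{32} = -854550 - \frac{1}{32} \left(-5 + \sqrt{-11 + 38}\right) 924 = -854550 - \frac{1}{32} \left(-5 + \sqrt{27}\right) 924 = -854550 - \frac{1}{32} \left(-5 + 3 \sqrt{3}\right) 924 = -854550 + \left(\frac{1155}{8} - \frac{693 \sqrt{3}}{8}\right) = - \frac{6835245}{8} - \frac{693 \sqrt{3}}{8}$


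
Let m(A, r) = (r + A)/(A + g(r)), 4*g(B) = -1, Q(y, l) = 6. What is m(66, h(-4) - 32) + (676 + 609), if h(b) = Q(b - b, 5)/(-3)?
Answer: 338083/263 ≈ 1285.5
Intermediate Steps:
g(B) = -1/4 (g(B) = (1/4)*(-1) = -1/4)
h(b) = -2 (h(b) = 6/(-3) = 6*(-1/3) = -2)
m(A, r) = (A + r)/(-1/4 + A) (m(A, r) = (r + A)/(A - 1/4) = (A + r)/(-1/4 + A))
m(66, h(-4) - 32) + (676 + 609) = 4*(66 + (-2 - 32))/(-1 + 4*66) + (676 + 609) = 4*(66 - 34)/(-1 + 264) + 1285 = 4*32/263 + 1285 = 4*(1/263)*32 + 1285 = 128/263 + 1285 = 338083/263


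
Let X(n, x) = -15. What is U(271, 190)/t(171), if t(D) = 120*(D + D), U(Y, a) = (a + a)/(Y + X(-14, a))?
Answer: 1/27648 ≈ 3.6169e-5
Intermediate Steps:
U(Y, a) = 2*a/(-15 + Y) (U(Y, a) = (a + a)/(Y - 15) = (2*a)/(-15 + Y) = 2*a/(-15 + Y))
t(D) = 240*D (t(D) = 120*(2*D) = 240*D)
U(271, 190)/t(171) = (2*190/(-15 + 271))/((240*171)) = (2*190/256)/41040 = (2*190*(1/256))*(1/41040) = (95/64)*(1/41040) = 1/27648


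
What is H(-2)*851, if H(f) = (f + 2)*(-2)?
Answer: 0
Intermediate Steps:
H(f) = -4 - 2*f (H(f) = (2 + f)*(-2) = -4 - 2*f)
H(-2)*851 = (-4 - 2*(-2))*851 = (-4 + 4)*851 = 0*851 = 0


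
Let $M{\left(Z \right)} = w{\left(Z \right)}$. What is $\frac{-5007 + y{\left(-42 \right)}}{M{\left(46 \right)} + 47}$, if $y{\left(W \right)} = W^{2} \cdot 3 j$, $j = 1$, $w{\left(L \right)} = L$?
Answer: $\frac{95}{31} \approx 3.0645$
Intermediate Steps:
$M{\left(Z \right)} = Z$
$y{\left(W \right)} = 3 W^{2}$ ($y{\left(W \right)} = W^{2} \cdot 3 \cdot 1 = 3 W^{2} \cdot 1 = 3 W^{2}$)
$\frac{-5007 + y{\left(-42 \right)}}{M{\left(46 \right)} + 47} = \frac{-5007 + 3 \left(-42\right)^{2}}{46 + 47} = \frac{-5007 + 3 \cdot 1764}{93} = \left(-5007 + 5292\right) \frac{1}{93} = 285 \cdot \frac{1}{93} = \frac{95}{31}$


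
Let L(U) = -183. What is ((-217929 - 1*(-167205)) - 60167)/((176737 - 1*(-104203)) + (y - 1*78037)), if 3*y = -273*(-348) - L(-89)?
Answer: -110891/234632 ≈ -0.47262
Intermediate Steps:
y = 31729 (y = (-273*(-348) - 1*(-183))/3 = (95004 + 183)/3 = (⅓)*95187 = 31729)
((-217929 - 1*(-167205)) - 60167)/((176737 - 1*(-104203)) + (y - 1*78037)) = ((-217929 - 1*(-167205)) - 60167)/((176737 - 1*(-104203)) + (31729 - 1*78037)) = ((-217929 + 167205) - 60167)/((176737 + 104203) + (31729 - 78037)) = (-50724 - 60167)/(280940 - 46308) = -110891/234632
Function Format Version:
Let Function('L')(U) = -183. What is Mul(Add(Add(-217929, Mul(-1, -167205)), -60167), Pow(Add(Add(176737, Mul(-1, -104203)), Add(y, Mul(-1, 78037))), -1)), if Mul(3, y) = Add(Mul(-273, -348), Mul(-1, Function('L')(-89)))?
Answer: Rational(-110891, 234632) ≈ -0.47262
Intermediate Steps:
y = 31729 (y = Mul(Rational(1, 3), Add(Mul(-273, -348), Mul(-1, -183))) = Mul(Rational(1, 3), Add(95004, 183)) = Mul(Rational(1, 3), 95187) = 31729)
Mul(Add(Add(-217929, Mul(-1, -167205)), -60167), Pow(Add(Add(176737, Mul(-1, -104203)), Add(y, Mul(-1, 78037))), -1)) = Mul(Add(Add(-217929, Mul(-1, -167205)), -60167), Pow(Add(Add(176737, Mul(-1, -104203)), Add(31729, Mul(-1, 78037))), -1)) = Mul(Add(Add(-217929, 167205), -60167), Pow(Add(Add(176737, 104203), Add(31729, -78037)), -1)) = Mul(Add(-50724, -60167), Pow(Add(280940, -46308), -1)) = Mul(-110891, Pow(234632, -1)) = Mul(-110891, Rational(1, 234632)) = Rational(-110891, 234632)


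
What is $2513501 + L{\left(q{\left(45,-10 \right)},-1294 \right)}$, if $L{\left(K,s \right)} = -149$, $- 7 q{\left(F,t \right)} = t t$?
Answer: $2513352$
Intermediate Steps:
$q{\left(F,t \right)} = - \frac{t^{2}}{7}$ ($q{\left(F,t \right)} = - \frac{t t}{7} = - \frac{t^{2}}{7}$)
$2513501 + L{\left(q{\left(45,-10 \right)},-1294 \right)} = 2513501 - 149 = 2513352$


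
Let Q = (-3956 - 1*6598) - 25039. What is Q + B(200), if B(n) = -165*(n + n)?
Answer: -101593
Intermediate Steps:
Q = -35593 (Q = (-3956 - 6598) - 25039 = -10554 - 25039 = -35593)
B(n) = -330*n
Q + B(200) = -35593 - 330*200 = -35593 - 66000 = -101593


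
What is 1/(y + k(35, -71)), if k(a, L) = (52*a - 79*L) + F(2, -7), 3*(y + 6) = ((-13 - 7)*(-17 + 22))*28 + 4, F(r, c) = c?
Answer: 1/6484 ≈ 0.00015423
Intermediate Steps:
y = -938 (y = -6 + (((-13 - 7)*(-17 + 22))*28 + 4)/3 = -6 + (-20*5*28 + 4)/3 = -6 + (-100*28 + 4)/3 = -6 + (-2800 + 4)/3 = -6 + (1/3)*(-2796) = -6 - 932 = -938)
k(a, L) = -7 - 79*L + 52*a (k(a, L) = (52*a - 79*L) - 7 = (-79*L + 52*a) - 7 = -7 - 79*L + 52*a)
1/(y + k(35, -71)) = 1/(-938 + (-7 - 79*(-71) + 52*35)) = 1/(-938 + (-7 + 5609 + 1820)) = 1/(-938 + 7422) = 1/6484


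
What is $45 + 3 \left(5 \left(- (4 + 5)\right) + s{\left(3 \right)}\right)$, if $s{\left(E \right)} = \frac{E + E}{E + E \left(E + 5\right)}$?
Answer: $- \frac{268}{3} \approx -89.333$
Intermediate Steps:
$s{\left(E \right)} = \frac{2 E}{E + E \left(5 + E\right)}$
$45 + 3 \left(5 \left(- (4 + 5)\right) + s{\left(3 \right)}\right) = 45 + 3 \left(5 \left(- (4 + 5)\right) + \frac{2}{6 + 3}\right) = 45 + 3 \left(5 \left(\left(-1\right) 9\right) + \frac{2}{9}\right) = 45 + 3 \left(5 \left(-9\right) + 2 \cdot \frac{1}{9}\right) = 45 + 3 \left(-45 + \frac{2}{9}\right) = 45 + 3 \left(- \frac{403}{9}\right) = 45 - \frac{403}{3} = - \frac{268}{3}$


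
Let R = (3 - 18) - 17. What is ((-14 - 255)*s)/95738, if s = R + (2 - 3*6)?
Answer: 6456/47869 ≈ 0.13487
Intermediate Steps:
R = -32 (R = -15 - 17 = -32)
s = -48 (s = -32 + (2 - 3*6) = -32 + (2 - 18) = -32 - 16 = -48)
((-14 - 255)*s)/95738 = ((-14 - 255)*(-48))/95738 = -269*(-48)*(1/95738) = 12912*(1/95738) = 6456/47869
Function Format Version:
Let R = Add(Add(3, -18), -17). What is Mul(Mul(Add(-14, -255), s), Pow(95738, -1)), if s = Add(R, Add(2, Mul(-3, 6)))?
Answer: Rational(6456, 47869) ≈ 0.13487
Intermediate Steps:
R = -32 (R = Add(-15, -17) = -32)
s = -48 (s = Add(-32, Add(2, Mul(-3, 6))) = Add(-32, Add(2, -18)) = Add(-32, -16) = -48)
Mul(Mul(Add(-14, -255), s), Pow(95738, -1)) = Mul(Mul(Add(-14, -255), -48), Pow(95738, -1)) = Mul(Mul(-269, -48), Rational(1, 95738)) = Mul(12912, Rational(1, 95738)) = Rational(6456, 47869)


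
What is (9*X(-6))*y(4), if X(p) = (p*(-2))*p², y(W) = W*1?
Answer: 15552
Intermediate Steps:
y(W) = W
X(p) = -2*p³ (X(p) = (-2*p)*p² = -2*p³)
(9*X(-6))*y(4) = (9*(-2*(-6)³))*4 = (9*(-2*(-216)))*4 = (9*432)*4 = 3888*4 = 15552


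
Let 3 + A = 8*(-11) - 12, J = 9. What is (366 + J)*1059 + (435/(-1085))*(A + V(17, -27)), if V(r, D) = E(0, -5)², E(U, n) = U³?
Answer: 86185086/217 ≈ 3.9717e+5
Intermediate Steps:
V(r, D) = 0 (V(r, D) = (0³)² = 0² = 0)
A = -103 (A = -3 + (8*(-11) - 12) = -3 + (-88 - 12) = -3 - 100 = -103)
(366 + J)*1059 + (435/(-1085))*(A + V(17, -27)) = (366 + 9)*1059 + (435/(-1085))*(-103 + 0) = 375*1059 + (435*(-1/1085))*(-103) = 397125 - 87/217*(-103) = 397125 + 8961/217 = 86185086/217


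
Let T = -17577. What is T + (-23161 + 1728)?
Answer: -39010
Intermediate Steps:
T + (-23161 + 1728) = -17577 + (-23161 + 1728) = -17577 - 21433 = -39010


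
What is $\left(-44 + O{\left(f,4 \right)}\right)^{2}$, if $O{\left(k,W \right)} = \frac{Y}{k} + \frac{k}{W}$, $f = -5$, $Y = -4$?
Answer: $\frac{790321}{400} \approx 1975.8$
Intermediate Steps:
$O{\left(k,W \right)} = - \frac{4}{k} + \frac{k}{W}$
$\left(-44 + O{\left(f,4 \right)}\right)^{2} = \left(-44 - \left(- \frac{4}{5} + \frac{5}{4}\right)\right)^{2} = \left(-44 - \frac{9}{20}\right)^{2} = \left(- \frac{889}{20}\right)^{2} = \frac{790321}{400}$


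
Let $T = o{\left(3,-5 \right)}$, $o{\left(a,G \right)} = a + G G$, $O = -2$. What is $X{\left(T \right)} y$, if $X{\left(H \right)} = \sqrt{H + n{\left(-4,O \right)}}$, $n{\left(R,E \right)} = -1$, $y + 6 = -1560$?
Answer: $- 4698 \sqrt{3} \approx -8137.2$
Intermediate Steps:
$y = -1566$ ($y = -6 - 1560 = -1566$)
$o{\left(a,G \right)} = a + G^{2}$
$T = 28$ ($T = 3 + \left(-5\right)^{2} = 3 + 25 = 28$)
$X{\left(H \right)} = \sqrt{-1 + H}$ ($X{\left(H \right)} = \sqrt{H - 1} = \sqrt{-1 + H}$)
$X{\left(T \right)} y = \sqrt{-1 + 28} \left(-1566\right) = \sqrt{27} \left(-1566\right) = 3 \sqrt{3} \left(-1566\right) = - 4698 \sqrt{3}$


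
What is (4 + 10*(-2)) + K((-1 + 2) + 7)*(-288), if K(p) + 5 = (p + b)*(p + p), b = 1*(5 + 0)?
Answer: -58480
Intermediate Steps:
b = 5 (b = 1*5 = 5)
K(p) = -5 + 2*p*(5 + p) (K(p) = -5 + (p + 5)*(p + p) = -5 + (5 + p)*(2*p) = -5 + 2*p*(5 + p))
(4 + 10*(-2)) + K((-1 + 2) + 7)*(-288) = (4 + 10*(-2)) + (-5 + 2*((-1 + 2) + 7)**2 + 10*((-1 + 2) + 7))*(-288) = (4 - 20) + (-5 + 2*(1 + 7)**2 + 10*(1 + 7))*(-288) = -16 + (-5 + 2*8**2 + 10*8)*(-288) = -16 + (-5 + 2*64 + 80)*(-288) = -16 + (-5 + 128 + 80)*(-288) = -16 + 203*(-288) = -16 - 58464 = -58480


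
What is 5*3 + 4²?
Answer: 31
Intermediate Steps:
5*3 + 4² = 15 + 16 = 31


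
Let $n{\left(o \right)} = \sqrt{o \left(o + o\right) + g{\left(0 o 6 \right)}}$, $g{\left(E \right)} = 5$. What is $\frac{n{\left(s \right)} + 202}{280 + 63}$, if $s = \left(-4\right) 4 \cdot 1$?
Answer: $\frac{202}{343} + \frac{\sqrt{517}}{343} \approx 0.65521$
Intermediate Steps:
$s = -16$ ($s = \left(-16\right) 1 = -16$)
$n{\left(o \right)} = \sqrt{5 + 2 o^{2}}$ ($n{\left(o \right)} = \sqrt{o \left(o + o\right) + 5} = \sqrt{o 2 o + 5} = \sqrt{2 o^{2} + 5} = \sqrt{5 + 2 o^{2}}$)
$\frac{n{\left(s \right)} + 202}{280 + 63} = \frac{\sqrt{5 + 2 \left(-16\right)^{2}} + 202}{280 + 63} = \frac{\sqrt{5 + 2 \cdot 256} + 202}{343} = \left(\sqrt{5 + 512} + 202\right) \frac{1}{343} = \left(\sqrt{517} + 202\right) \frac{1}{343} = \left(202 + \sqrt{517}\right) \frac{1}{343} = \frac{202}{343} + \frac{\sqrt{517}}{343}$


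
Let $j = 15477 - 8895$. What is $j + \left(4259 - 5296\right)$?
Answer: $5545$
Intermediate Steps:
$j = 6582$
$j + \left(4259 - 5296\right) = 6582 + \left(4259 - 5296\right) = 6582 - 1037 = 5545$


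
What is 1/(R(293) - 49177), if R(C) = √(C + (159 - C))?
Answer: -49177/2418377170 - √159/2418377170 ≈ -2.0340e-5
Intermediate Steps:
R(C) = √159
1/(R(293) - 49177) = 1/(√159 - 49177) = 1/(-49177 + √159)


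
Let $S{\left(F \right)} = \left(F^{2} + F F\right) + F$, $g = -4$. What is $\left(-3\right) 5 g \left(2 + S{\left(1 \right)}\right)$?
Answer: $300$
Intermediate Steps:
$S{\left(F \right)} = F + 2 F^{2}$ ($S{\left(F \right)} = \left(F^{2} + F^{2}\right) + F = 2 F^{2} + F = F + 2 F^{2}$)
$\left(-3\right) 5 g \left(2 + S{\left(1 \right)}\right) = \left(-3\right) 5 \left(- 4 \left(2 + 1 \left(1 + 2 \cdot 1\right)\right)\right) = - 15 \left(- 4 \left(2 + 1 \left(1 + 2\right)\right)\right) = - 15 \left(- 4 \left(2 + 1 \cdot 3\right)\right) = - 15 \left(- 4 \left(2 + 3\right)\right) = - 15 \left(\left(-4\right) 5\right) = \left(-15\right) \left(-20\right) = 300$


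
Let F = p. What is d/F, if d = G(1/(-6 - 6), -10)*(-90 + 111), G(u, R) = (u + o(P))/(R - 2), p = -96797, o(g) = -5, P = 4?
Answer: -427/4646256 ≈ -9.1902e-5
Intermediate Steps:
G(u, R) = (-5 + u)/(-2 + R) (G(u, R) = (u - 5)/(R - 2) = (-5 + u)/(-2 + R))
d = 427/48 (d = ((-5 + 1/(-6 - 6))/(-2 - 10))*(-90 + 111) = ((-5 + 1/(-12))/(-12))*21 = -(-5 - 1/12)/12*21 = -1/12*(-61/12)*21 = (61/144)*21 = 427/48 ≈ 8.8958)
F = -96797
d/F = (427/48)/(-96797) = (427/48)*(-1/96797) = -427/4646256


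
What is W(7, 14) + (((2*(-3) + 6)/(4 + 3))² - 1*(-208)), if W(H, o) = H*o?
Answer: 306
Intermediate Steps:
W(7, 14) + (((2*(-3) + 6)/(4 + 3))² - 1*(-208)) = 7*14 + (((2*(-3) + 6)/(4 + 3))² - 1*(-208)) = 98 + (((-6 + 6)/7)² + 208) = 98 + ((0*(⅐))² + 208) = 98 + (0² + 208) = 98 + (0 + 208) = 98 + 208 = 306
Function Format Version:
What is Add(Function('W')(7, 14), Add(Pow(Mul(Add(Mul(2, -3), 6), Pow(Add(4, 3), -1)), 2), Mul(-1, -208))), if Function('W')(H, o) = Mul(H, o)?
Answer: 306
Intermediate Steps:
Add(Function('W')(7, 14), Add(Pow(Mul(Add(Mul(2, -3), 6), Pow(Add(4, 3), -1)), 2), Mul(-1, -208))) = Add(Mul(7, 14), Add(Pow(Mul(Add(Mul(2, -3), 6), Pow(Add(4, 3), -1)), 2), Mul(-1, -208))) = Add(98, Add(Pow(Mul(Add(-6, 6), Pow(7, -1)), 2), 208)) = Add(98, Add(Pow(Mul(0, Rational(1, 7)), 2), 208)) = Add(98, Add(Pow(0, 2), 208)) = Add(98, Add(0, 208)) = Add(98, 208) = 306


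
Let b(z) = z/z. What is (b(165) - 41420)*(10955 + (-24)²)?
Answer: -477602489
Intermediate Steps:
b(z) = 1
(b(165) - 41420)*(10955 + (-24)²) = (1 - 41420)*(10955 + (-24)²) = -41419*(10955 + 576) = -41419*11531 = -477602489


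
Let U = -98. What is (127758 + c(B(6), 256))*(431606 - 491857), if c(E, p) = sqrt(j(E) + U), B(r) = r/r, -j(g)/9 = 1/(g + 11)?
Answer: -7697547258 - 60251*I*sqrt(395)/2 ≈ -7.6975e+9 - 5.9873e+5*I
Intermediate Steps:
j(g) = -9/(11 + g) (j(g) = -9/(g + 11) = -9/(11 + g))
B(r) = 1
c(E, p) = sqrt(-98 - 9/(11 + E)) (c(E, p) = sqrt(-9/(11 + E) - 98) = sqrt(-98 - 9/(11 + E)))
(127758 + c(B(6), 256))*(431606 - 491857) = (127758 + sqrt((-1087 - 98*1)/(11 + 1)))*(431606 - 491857) = (127758 + sqrt((-1087 - 98)/12))*(-60251) = (127758 + sqrt((1/12)*(-1185)))*(-60251) = (127758 + sqrt(-395/4))*(-60251) = (127758 + I*sqrt(395)/2)*(-60251) = -7697547258 - 60251*I*sqrt(395)/2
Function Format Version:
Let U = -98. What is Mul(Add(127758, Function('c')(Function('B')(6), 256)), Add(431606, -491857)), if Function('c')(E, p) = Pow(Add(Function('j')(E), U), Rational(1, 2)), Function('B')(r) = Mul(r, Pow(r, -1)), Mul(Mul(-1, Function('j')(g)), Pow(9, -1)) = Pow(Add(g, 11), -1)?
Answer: Add(-7697547258, Mul(Rational(-60251, 2), I, Pow(395, Rational(1, 2)))) ≈ Add(-7.6975e+9, Mul(-5.9873e+5, I))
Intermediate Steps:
Function('j')(g) = Mul(-9, Pow(Add(11, g), -1)) (Function('j')(g) = Mul(-9, Pow(Add(g, 11), -1)) = Mul(-9, Pow(Add(11, g), -1)))
Function('B')(r) = 1
Function('c')(E, p) = Pow(Add(-98, Mul(-9, Pow(Add(11, E), -1))), Rational(1, 2)) (Function('c')(E, p) = Pow(Add(Mul(-9, Pow(Add(11, E), -1)), -98), Rational(1, 2)) = Pow(Add(-98, Mul(-9, Pow(Add(11, E), -1))), Rational(1, 2)))
Mul(Add(127758, Function('c')(Function('B')(6), 256)), Add(431606, -491857)) = Mul(Add(127758, Pow(Mul(Pow(Add(11, 1), -1), Add(-1087, Mul(-98, 1))), Rational(1, 2))), Add(431606, -491857)) = Mul(Add(127758, Pow(Mul(Pow(12, -1), Add(-1087, -98)), Rational(1, 2))), -60251) = Mul(Add(127758, Pow(Mul(Rational(1, 12), -1185), Rational(1, 2))), -60251) = Mul(Add(127758, Pow(Rational(-395, 4), Rational(1, 2))), -60251) = Mul(Add(127758, Mul(Rational(1, 2), I, Pow(395, Rational(1, 2)))), -60251) = Add(-7697547258, Mul(Rational(-60251, 2), I, Pow(395, Rational(1, 2))))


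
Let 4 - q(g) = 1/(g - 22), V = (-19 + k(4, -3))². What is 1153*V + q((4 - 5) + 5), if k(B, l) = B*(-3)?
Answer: 19944667/18 ≈ 1.1080e+6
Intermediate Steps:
k(B, l) = -3*B
V = 961 (V = (-19 - 3*4)² = (-19 - 12)² = (-31)² = 961)
q(g) = 4 - 1/(-22 + g) (q(g) = 4 - 1/(g - 22) = 4 - 1/(-22 + g))
1153*V + q((4 - 5) + 5) = 1153*961 + (-89 + 4*((4 - 5) + 5))/(-22 + ((4 - 5) + 5)) = 1108033 + (-89 + 4*(-1 + 5))/(-22 + (-1 + 5)) = 1108033 + (-89 + 4*4)/(-22 + 4) = 1108033 + (-89 + 16)/(-18) = 1108033 - 1/18*(-73) = 1108033 + 73/18 = 19944667/18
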